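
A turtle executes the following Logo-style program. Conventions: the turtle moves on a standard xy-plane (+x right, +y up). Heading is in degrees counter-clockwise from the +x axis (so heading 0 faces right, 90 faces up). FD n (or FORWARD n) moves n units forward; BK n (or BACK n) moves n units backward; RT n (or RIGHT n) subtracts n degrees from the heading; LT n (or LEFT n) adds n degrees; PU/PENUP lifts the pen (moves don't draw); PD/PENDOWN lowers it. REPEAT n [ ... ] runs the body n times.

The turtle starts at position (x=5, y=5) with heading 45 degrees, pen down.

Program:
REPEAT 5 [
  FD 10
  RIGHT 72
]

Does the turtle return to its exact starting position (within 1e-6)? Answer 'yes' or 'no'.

Answer: yes

Derivation:
Executing turtle program step by step:
Start: pos=(5,5), heading=45, pen down
REPEAT 5 [
  -- iteration 1/5 --
  FD 10: (5,5) -> (12.071,12.071) [heading=45, draw]
  RT 72: heading 45 -> 333
  -- iteration 2/5 --
  FD 10: (12.071,12.071) -> (20.981,7.531) [heading=333, draw]
  RT 72: heading 333 -> 261
  -- iteration 3/5 --
  FD 10: (20.981,7.531) -> (19.417,-2.346) [heading=261, draw]
  RT 72: heading 261 -> 189
  -- iteration 4/5 --
  FD 10: (19.417,-2.346) -> (9.54,-3.91) [heading=189, draw]
  RT 72: heading 189 -> 117
  -- iteration 5/5 --
  FD 10: (9.54,-3.91) -> (5,5) [heading=117, draw]
  RT 72: heading 117 -> 45
]
Final: pos=(5,5), heading=45, 5 segment(s) drawn

Start position: (5, 5)
Final position: (5, 5)
Distance = 0; < 1e-6 -> CLOSED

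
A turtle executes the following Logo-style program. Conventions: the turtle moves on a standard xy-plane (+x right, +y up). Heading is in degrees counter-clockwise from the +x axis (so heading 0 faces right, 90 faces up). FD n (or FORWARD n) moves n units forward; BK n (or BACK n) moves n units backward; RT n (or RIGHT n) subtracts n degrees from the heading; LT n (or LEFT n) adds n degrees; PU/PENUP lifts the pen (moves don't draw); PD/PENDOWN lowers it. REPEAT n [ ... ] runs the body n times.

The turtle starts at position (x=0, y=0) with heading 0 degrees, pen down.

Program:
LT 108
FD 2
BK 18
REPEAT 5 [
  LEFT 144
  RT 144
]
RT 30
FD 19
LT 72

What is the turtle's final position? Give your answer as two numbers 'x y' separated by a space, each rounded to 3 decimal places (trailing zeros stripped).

Executing turtle program step by step:
Start: pos=(0,0), heading=0, pen down
LT 108: heading 0 -> 108
FD 2: (0,0) -> (-0.618,1.902) [heading=108, draw]
BK 18: (-0.618,1.902) -> (4.944,-15.217) [heading=108, draw]
REPEAT 5 [
  -- iteration 1/5 --
  LT 144: heading 108 -> 252
  RT 144: heading 252 -> 108
  -- iteration 2/5 --
  LT 144: heading 108 -> 252
  RT 144: heading 252 -> 108
  -- iteration 3/5 --
  LT 144: heading 108 -> 252
  RT 144: heading 252 -> 108
  -- iteration 4/5 --
  LT 144: heading 108 -> 252
  RT 144: heading 252 -> 108
  -- iteration 5/5 --
  LT 144: heading 108 -> 252
  RT 144: heading 252 -> 108
]
RT 30: heading 108 -> 78
FD 19: (4.944,-15.217) -> (8.895,3.368) [heading=78, draw]
LT 72: heading 78 -> 150
Final: pos=(8.895,3.368), heading=150, 3 segment(s) drawn

Answer: 8.895 3.368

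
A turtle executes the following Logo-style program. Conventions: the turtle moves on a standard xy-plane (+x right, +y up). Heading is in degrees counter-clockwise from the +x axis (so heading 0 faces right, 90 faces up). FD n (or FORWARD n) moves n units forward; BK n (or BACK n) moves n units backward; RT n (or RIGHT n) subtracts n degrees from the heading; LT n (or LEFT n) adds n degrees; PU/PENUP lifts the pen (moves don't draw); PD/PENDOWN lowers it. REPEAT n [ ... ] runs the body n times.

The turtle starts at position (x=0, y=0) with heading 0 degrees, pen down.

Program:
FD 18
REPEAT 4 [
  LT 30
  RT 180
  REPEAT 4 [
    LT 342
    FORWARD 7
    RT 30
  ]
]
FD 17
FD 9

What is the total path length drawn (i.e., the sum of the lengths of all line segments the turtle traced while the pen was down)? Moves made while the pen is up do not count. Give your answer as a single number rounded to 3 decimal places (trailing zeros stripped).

Answer: 156

Derivation:
Executing turtle program step by step:
Start: pos=(0,0), heading=0, pen down
FD 18: (0,0) -> (18,0) [heading=0, draw]
REPEAT 4 [
  -- iteration 1/4 --
  LT 30: heading 0 -> 30
  RT 180: heading 30 -> 210
  REPEAT 4 [
    -- iteration 1/4 --
    LT 342: heading 210 -> 192
    FD 7: (18,0) -> (11.153,-1.455) [heading=192, draw]
    RT 30: heading 192 -> 162
    -- iteration 2/4 --
    LT 342: heading 162 -> 144
    FD 7: (11.153,-1.455) -> (5.49,2.659) [heading=144, draw]
    RT 30: heading 144 -> 114
    -- iteration 3/4 --
    LT 342: heading 114 -> 96
    FD 7: (5.49,2.659) -> (4.758,9.621) [heading=96, draw]
    RT 30: heading 96 -> 66
    -- iteration 4/4 --
    LT 342: heading 66 -> 48
    FD 7: (4.758,9.621) -> (9.442,14.823) [heading=48, draw]
    RT 30: heading 48 -> 18
  ]
  -- iteration 2/4 --
  LT 30: heading 18 -> 48
  RT 180: heading 48 -> 228
  REPEAT 4 [
    -- iteration 1/4 --
    LT 342: heading 228 -> 210
    FD 7: (9.442,14.823) -> (3.38,11.323) [heading=210, draw]
    RT 30: heading 210 -> 180
    -- iteration 2/4 --
    LT 342: heading 180 -> 162
    FD 7: (3.38,11.323) -> (-3.278,13.486) [heading=162, draw]
    RT 30: heading 162 -> 132
    -- iteration 3/4 --
    LT 342: heading 132 -> 114
    FD 7: (-3.278,13.486) -> (-6.125,19.881) [heading=114, draw]
    RT 30: heading 114 -> 84
    -- iteration 4/4 --
    LT 342: heading 84 -> 66
    FD 7: (-6.125,19.881) -> (-3.278,26.276) [heading=66, draw]
    RT 30: heading 66 -> 36
  ]
  -- iteration 3/4 --
  LT 30: heading 36 -> 66
  RT 180: heading 66 -> 246
  REPEAT 4 [
    -- iteration 1/4 --
    LT 342: heading 246 -> 228
    FD 7: (-3.278,26.276) -> (-7.961,21.074) [heading=228, draw]
    RT 30: heading 228 -> 198
    -- iteration 2/4 --
    LT 342: heading 198 -> 180
    FD 7: (-7.961,21.074) -> (-14.961,21.074) [heading=180, draw]
    RT 30: heading 180 -> 150
    -- iteration 3/4 --
    LT 342: heading 150 -> 132
    FD 7: (-14.961,21.074) -> (-19.645,26.276) [heading=132, draw]
    RT 30: heading 132 -> 102
    -- iteration 4/4 --
    LT 342: heading 102 -> 84
    FD 7: (-19.645,26.276) -> (-18.914,33.237) [heading=84, draw]
    RT 30: heading 84 -> 54
  ]
  -- iteration 4/4 --
  LT 30: heading 54 -> 84
  RT 180: heading 84 -> 264
  REPEAT 4 [
    -- iteration 1/4 --
    LT 342: heading 264 -> 246
    FD 7: (-18.914,33.237) -> (-21.761,26.842) [heading=246, draw]
    RT 30: heading 246 -> 216
    -- iteration 2/4 --
    LT 342: heading 216 -> 198
    FD 7: (-21.761,26.842) -> (-28.418,24.679) [heading=198, draw]
    RT 30: heading 198 -> 168
    -- iteration 3/4 --
    LT 342: heading 168 -> 150
    FD 7: (-28.418,24.679) -> (-34.48,28.179) [heading=150, draw]
    RT 30: heading 150 -> 120
    -- iteration 4/4 --
    LT 342: heading 120 -> 102
    FD 7: (-34.48,28.179) -> (-35.936,35.026) [heading=102, draw]
    RT 30: heading 102 -> 72
  ]
]
FD 17: (-35.936,35.026) -> (-30.682,51.194) [heading=72, draw]
FD 9: (-30.682,51.194) -> (-27.901,59.754) [heading=72, draw]
Final: pos=(-27.901,59.754), heading=72, 19 segment(s) drawn

Segment lengths:
  seg 1: (0,0) -> (18,0), length = 18
  seg 2: (18,0) -> (11.153,-1.455), length = 7
  seg 3: (11.153,-1.455) -> (5.49,2.659), length = 7
  seg 4: (5.49,2.659) -> (4.758,9.621), length = 7
  seg 5: (4.758,9.621) -> (9.442,14.823), length = 7
  seg 6: (9.442,14.823) -> (3.38,11.323), length = 7
  seg 7: (3.38,11.323) -> (-3.278,13.486), length = 7
  seg 8: (-3.278,13.486) -> (-6.125,19.881), length = 7
  seg 9: (-6.125,19.881) -> (-3.278,26.276), length = 7
  seg 10: (-3.278,26.276) -> (-7.961,21.074), length = 7
  seg 11: (-7.961,21.074) -> (-14.961,21.074), length = 7
  seg 12: (-14.961,21.074) -> (-19.645,26.276), length = 7
  seg 13: (-19.645,26.276) -> (-18.914,33.237), length = 7
  seg 14: (-18.914,33.237) -> (-21.761,26.842), length = 7
  seg 15: (-21.761,26.842) -> (-28.418,24.679), length = 7
  seg 16: (-28.418,24.679) -> (-34.48,28.179), length = 7
  seg 17: (-34.48,28.179) -> (-35.936,35.026), length = 7
  seg 18: (-35.936,35.026) -> (-30.682,51.194), length = 17
  seg 19: (-30.682,51.194) -> (-27.901,59.754), length = 9
Total = 156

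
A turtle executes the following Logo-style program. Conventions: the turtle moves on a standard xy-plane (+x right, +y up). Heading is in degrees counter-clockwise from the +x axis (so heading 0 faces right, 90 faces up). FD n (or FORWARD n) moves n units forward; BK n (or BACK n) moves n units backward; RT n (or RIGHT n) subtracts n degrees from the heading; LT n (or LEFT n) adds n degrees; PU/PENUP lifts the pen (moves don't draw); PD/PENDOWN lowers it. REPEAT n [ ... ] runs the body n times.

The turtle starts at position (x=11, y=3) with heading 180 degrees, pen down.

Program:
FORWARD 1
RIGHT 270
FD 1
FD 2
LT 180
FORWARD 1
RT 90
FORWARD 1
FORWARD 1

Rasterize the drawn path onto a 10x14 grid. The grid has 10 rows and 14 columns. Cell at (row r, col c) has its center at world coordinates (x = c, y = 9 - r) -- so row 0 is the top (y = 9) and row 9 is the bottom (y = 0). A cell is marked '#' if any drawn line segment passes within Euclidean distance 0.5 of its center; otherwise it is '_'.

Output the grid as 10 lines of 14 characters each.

Answer: ______________
______________
______________
______________
______________
______________
__________##__
__________#___
__________###_
__________#___

Derivation:
Segment 0: (11,3) -> (10,3)
Segment 1: (10,3) -> (10,2)
Segment 2: (10,2) -> (10,0)
Segment 3: (10,0) -> (10,1)
Segment 4: (10,1) -> (11,1)
Segment 5: (11,1) -> (12,1)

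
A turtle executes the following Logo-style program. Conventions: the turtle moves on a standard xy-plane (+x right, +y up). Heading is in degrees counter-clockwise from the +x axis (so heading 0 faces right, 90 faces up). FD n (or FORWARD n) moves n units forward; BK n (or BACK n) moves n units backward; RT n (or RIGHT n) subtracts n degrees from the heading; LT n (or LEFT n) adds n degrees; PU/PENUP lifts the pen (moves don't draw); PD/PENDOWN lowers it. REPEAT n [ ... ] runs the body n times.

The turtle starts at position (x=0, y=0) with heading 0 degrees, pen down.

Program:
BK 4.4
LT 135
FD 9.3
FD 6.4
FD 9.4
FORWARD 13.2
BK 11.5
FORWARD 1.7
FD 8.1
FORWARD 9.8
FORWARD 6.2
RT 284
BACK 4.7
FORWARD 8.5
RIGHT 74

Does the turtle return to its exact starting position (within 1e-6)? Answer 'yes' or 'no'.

Answer: no

Derivation:
Executing turtle program step by step:
Start: pos=(0,0), heading=0, pen down
BK 4.4: (0,0) -> (-4.4,0) [heading=0, draw]
LT 135: heading 0 -> 135
FD 9.3: (-4.4,0) -> (-10.976,6.576) [heading=135, draw]
FD 6.4: (-10.976,6.576) -> (-15.502,11.102) [heading=135, draw]
FD 9.4: (-15.502,11.102) -> (-22.148,17.748) [heading=135, draw]
FD 13.2: (-22.148,17.748) -> (-31.482,27.082) [heading=135, draw]
BK 11.5: (-31.482,27.082) -> (-23.35,18.95) [heading=135, draw]
FD 1.7: (-23.35,18.95) -> (-24.553,20.153) [heading=135, draw]
FD 8.1: (-24.553,20.153) -> (-30.28,25.88) [heading=135, draw]
FD 9.8: (-30.28,25.88) -> (-37.21,32.81) [heading=135, draw]
FD 6.2: (-37.21,32.81) -> (-41.594,37.194) [heading=135, draw]
RT 284: heading 135 -> 211
BK 4.7: (-41.594,37.194) -> (-37.565,39.614) [heading=211, draw]
FD 8.5: (-37.565,39.614) -> (-44.851,35.237) [heading=211, draw]
RT 74: heading 211 -> 137
Final: pos=(-44.851,35.237), heading=137, 12 segment(s) drawn

Start position: (0, 0)
Final position: (-44.851, 35.237)
Distance = 57.037; >= 1e-6 -> NOT closed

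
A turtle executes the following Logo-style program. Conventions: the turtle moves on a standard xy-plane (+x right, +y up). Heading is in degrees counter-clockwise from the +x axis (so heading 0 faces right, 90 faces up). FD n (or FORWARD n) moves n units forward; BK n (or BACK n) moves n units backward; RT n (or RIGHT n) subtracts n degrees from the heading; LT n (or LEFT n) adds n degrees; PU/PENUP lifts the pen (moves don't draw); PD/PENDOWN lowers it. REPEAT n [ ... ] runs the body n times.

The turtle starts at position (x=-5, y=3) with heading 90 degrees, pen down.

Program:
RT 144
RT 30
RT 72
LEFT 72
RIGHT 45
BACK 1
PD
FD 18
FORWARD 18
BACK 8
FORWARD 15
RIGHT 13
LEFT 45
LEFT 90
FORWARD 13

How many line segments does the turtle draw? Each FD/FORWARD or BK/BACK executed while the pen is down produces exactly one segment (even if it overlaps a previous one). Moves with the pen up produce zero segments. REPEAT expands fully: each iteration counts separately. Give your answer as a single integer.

Answer: 6

Derivation:
Executing turtle program step by step:
Start: pos=(-5,3), heading=90, pen down
RT 144: heading 90 -> 306
RT 30: heading 306 -> 276
RT 72: heading 276 -> 204
LT 72: heading 204 -> 276
RT 45: heading 276 -> 231
BK 1: (-5,3) -> (-4.371,3.777) [heading=231, draw]
PD: pen down
FD 18: (-4.371,3.777) -> (-15.698,-10.211) [heading=231, draw]
FD 18: (-15.698,-10.211) -> (-27.026,-24.2) [heading=231, draw]
BK 8: (-27.026,-24.2) -> (-21.992,-17.983) [heading=231, draw]
FD 15: (-21.992,-17.983) -> (-31.431,-29.64) [heading=231, draw]
RT 13: heading 231 -> 218
LT 45: heading 218 -> 263
LT 90: heading 263 -> 353
FD 13: (-31.431,-29.64) -> (-18.528,-31.224) [heading=353, draw]
Final: pos=(-18.528,-31.224), heading=353, 6 segment(s) drawn
Segments drawn: 6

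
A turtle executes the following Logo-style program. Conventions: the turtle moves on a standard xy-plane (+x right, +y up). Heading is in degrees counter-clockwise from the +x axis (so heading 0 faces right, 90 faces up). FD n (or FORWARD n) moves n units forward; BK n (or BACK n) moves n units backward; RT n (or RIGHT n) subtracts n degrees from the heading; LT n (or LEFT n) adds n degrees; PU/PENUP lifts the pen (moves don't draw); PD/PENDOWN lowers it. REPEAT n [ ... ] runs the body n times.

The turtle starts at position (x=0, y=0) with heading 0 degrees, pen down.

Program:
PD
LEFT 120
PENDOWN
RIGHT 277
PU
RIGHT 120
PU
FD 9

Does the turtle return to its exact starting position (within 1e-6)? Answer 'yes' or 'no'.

Executing turtle program step by step:
Start: pos=(0,0), heading=0, pen down
PD: pen down
LT 120: heading 0 -> 120
PD: pen down
RT 277: heading 120 -> 203
PU: pen up
RT 120: heading 203 -> 83
PU: pen up
FD 9: (0,0) -> (1.097,8.933) [heading=83, move]
Final: pos=(1.097,8.933), heading=83, 0 segment(s) drawn

Start position: (0, 0)
Final position: (1.097, 8.933)
Distance = 9; >= 1e-6 -> NOT closed

Answer: no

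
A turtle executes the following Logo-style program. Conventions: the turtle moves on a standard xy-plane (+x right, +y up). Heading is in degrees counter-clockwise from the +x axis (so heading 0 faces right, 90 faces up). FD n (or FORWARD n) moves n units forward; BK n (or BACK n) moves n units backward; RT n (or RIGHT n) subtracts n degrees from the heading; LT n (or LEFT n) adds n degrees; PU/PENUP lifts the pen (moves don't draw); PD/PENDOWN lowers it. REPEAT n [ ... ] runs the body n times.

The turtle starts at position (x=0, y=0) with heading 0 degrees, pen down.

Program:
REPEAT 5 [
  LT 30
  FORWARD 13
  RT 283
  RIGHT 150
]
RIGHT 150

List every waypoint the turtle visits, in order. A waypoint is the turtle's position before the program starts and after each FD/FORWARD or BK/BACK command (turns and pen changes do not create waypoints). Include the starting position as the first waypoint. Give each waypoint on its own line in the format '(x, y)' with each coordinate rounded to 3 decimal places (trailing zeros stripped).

Executing turtle program step by step:
Start: pos=(0,0), heading=0, pen down
REPEAT 5 [
  -- iteration 1/5 --
  LT 30: heading 0 -> 30
  FD 13: (0,0) -> (11.258,6.5) [heading=30, draw]
  RT 283: heading 30 -> 107
  RT 150: heading 107 -> 317
  -- iteration 2/5 --
  LT 30: heading 317 -> 347
  FD 13: (11.258,6.5) -> (23.925,3.576) [heading=347, draw]
  RT 283: heading 347 -> 64
  RT 150: heading 64 -> 274
  -- iteration 3/5 --
  LT 30: heading 274 -> 304
  FD 13: (23.925,3.576) -> (31.195,-7.202) [heading=304, draw]
  RT 283: heading 304 -> 21
  RT 150: heading 21 -> 231
  -- iteration 4/5 --
  LT 30: heading 231 -> 261
  FD 13: (31.195,-7.202) -> (29.161,-20.042) [heading=261, draw]
  RT 283: heading 261 -> 338
  RT 150: heading 338 -> 188
  -- iteration 5/5 --
  LT 30: heading 188 -> 218
  FD 13: (29.161,-20.042) -> (18.917,-28.045) [heading=218, draw]
  RT 283: heading 218 -> 295
  RT 150: heading 295 -> 145
]
RT 150: heading 145 -> 355
Final: pos=(18.917,-28.045), heading=355, 5 segment(s) drawn
Waypoints (6 total):
(0, 0)
(11.258, 6.5)
(23.925, 3.576)
(31.195, -7.202)
(29.161, -20.042)
(18.917, -28.045)

Answer: (0, 0)
(11.258, 6.5)
(23.925, 3.576)
(31.195, -7.202)
(29.161, -20.042)
(18.917, -28.045)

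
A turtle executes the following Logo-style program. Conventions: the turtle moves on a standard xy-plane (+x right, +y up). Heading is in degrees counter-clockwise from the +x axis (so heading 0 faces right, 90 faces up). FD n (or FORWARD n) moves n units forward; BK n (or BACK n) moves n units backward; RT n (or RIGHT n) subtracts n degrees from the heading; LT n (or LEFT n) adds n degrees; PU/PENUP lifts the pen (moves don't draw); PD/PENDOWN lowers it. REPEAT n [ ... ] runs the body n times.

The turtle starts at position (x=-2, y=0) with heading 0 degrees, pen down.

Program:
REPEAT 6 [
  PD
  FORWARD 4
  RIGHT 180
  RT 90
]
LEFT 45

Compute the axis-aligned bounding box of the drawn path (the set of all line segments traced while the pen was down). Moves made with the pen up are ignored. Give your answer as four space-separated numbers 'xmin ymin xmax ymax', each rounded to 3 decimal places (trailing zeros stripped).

Executing turtle program step by step:
Start: pos=(-2,0), heading=0, pen down
REPEAT 6 [
  -- iteration 1/6 --
  PD: pen down
  FD 4: (-2,0) -> (2,0) [heading=0, draw]
  RT 180: heading 0 -> 180
  RT 90: heading 180 -> 90
  -- iteration 2/6 --
  PD: pen down
  FD 4: (2,0) -> (2,4) [heading=90, draw]
  RT 180: heading 90 -> 270
  RT 90: heading 270 -> 180
  -- iteration 3/6 --
  PD: pen down
  FD 4: (2,4) -> (-2,4) [heading=180, draw]
  RT 180: heading 180 -> 0
  RT 90: heading 0 -> 270
  -- iteration 4/6 --
  PD: pen down
  FD 4: (-2,4) -> (-2,0) [heading=270, draw]
  RT 180: heading 270 -> 90
  RT 90: heading 90 -> 0
  -- iteration 5/6 --
  PD: pen down
  FD 4: (-2,0) -> (2,0) [heading=0, draw]
  RT 180: heading 0 -> 180
  RT 90: heading 180 -> 90
  -- iteration 6/6 --
  PD: pen down
  FD 4: (2,0) -> (2,4) [heading=90, draw]
  RT 180: heading 90 -> 270
  RT 90: heading 270 -> 180
]
LT 45: heading 180 -> 225
Final: pos=(2,4), heading=225, 6 segment(s) drawn

Segment endpoints: x in {-2, -2, -2, 2, 2, 2, 2}, y in {0, 0, 0, 4, 4, 4}
xmin=-2, ymin=0, xmax=2, ymax=4

Answer: -2 0 2 4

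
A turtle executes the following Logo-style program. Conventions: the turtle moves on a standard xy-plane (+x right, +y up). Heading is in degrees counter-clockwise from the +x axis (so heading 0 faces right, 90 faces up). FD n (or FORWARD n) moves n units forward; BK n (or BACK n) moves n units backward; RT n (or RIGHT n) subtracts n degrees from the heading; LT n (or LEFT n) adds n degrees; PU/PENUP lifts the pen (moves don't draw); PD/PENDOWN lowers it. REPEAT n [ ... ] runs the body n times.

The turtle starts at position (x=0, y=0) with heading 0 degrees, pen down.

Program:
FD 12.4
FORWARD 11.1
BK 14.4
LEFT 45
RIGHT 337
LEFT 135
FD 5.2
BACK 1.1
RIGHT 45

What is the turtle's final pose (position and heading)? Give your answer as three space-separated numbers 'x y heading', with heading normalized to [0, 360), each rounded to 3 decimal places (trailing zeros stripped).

Executing turtle program step by step:
Start: pos=(0,0), heading=0, pen down
FD 12.4: (0,0) -> (12.4,0) [heading=0, draw]
FD 11.1: (12.4,0) -> (23.5,0) [heading=0, draw]
BK 14.4: (23.5,0) -> (9.1,0) [heading=0, draw]
LT 45: heading 0 -> 45
RT 337: heading 45 -> 68
LT 135: heading 68 -> 203
FD 5.2: (9.1,0) -> (4.313,-2.032) [heading=203, draw]
BK 1.1: (4.313,-2.032) -> (5.326,-1.602) [heading=203, draw]
RT 45: heading 203 -> 158
Final: pos=(5.326,-1.602), heading=158, 5 segment(s) drawn

Answer: 5.326 -1.602 158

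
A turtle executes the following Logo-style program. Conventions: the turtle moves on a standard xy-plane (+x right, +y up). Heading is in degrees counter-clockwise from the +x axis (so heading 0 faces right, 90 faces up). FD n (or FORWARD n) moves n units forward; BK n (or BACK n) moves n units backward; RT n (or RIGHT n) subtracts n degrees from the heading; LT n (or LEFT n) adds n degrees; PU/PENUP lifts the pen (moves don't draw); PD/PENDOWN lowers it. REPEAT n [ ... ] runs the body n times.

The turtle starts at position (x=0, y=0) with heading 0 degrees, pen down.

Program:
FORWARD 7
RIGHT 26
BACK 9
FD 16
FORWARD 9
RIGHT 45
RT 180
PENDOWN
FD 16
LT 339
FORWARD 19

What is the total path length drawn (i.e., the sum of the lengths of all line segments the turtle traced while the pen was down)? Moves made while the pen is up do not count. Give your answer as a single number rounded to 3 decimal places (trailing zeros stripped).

Answer: 76

Derivation:
Executing turtle program step by step:
Start: pos=(0,0), heading=0, pen down
FD 7: (0,0) -> (7,0) [heading=0, draw]
RT 26: heading 0 -> 334
BK 9: (7,0) -> (-1.089,3.945) [heading=334, draw]
FD 16: (-1.089,3.945) -> (13.292,-3.069) [heading=334, draw]
FD 9: (13.292,-3.069) -> (21.381,-7.014) [heading=334, draw]
RT 45: heading 334 -> 289
RT 180: heading 289 -> 109
PD: pen down
FD 16: (21.381,-7.014) -> (16.172,8.114) [heading=109, draw]
LT 339: heading 109 -> 88
FD 19: (16.172,8.114) -> (16.835,27.103) [heading=88, draw]
Final: pos=(16.835,27.103), heading=88, 6 segment(s) drawn

Segment lengths:
  seg 1: (0,0) -> (7,0), length = 7
  seg 2: (7,0) -> (-1.089,3.945), length = 9
  seg 3: (-1.089,3.945) -> (13.292,-3.069), length = 16
  seg 4: (13.292,-3.069) -> (21.381,-7.014), length = 9
  seg 5: (21.381,-7.014) -> (16.172,8.114), length = 16
  seg 6: (16.172,8.114) -> (16.835,27.103), length = 19
Total = 76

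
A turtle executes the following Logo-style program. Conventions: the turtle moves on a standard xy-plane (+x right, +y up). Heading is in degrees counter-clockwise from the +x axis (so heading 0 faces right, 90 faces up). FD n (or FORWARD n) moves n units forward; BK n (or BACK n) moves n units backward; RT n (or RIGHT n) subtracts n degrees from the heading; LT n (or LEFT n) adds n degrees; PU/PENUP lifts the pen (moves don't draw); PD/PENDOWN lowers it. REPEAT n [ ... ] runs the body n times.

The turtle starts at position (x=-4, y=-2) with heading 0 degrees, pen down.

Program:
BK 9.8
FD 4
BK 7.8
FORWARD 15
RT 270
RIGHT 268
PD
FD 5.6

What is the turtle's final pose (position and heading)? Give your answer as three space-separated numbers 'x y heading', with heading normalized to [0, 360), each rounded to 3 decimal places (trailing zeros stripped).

Executing turtle program step by step:
Start: pos=(-4,-2), heading=0, pen down
BK 9.8: (-4,-2) -> (-13.8,-2) [heading=0, draw]
FD 4: (-13.8,-2) -> (-9.8,-2) [heading=0, draw]
BK 7.8: (-9.8,-2) -> (-17.6,-2) [heading=0, draw]
FD 15: (-17.6,-2) -> (-2.6,-2) [heading=0, draw]
RT 270: heading 0 -> 90
RT 268: heading 90 -> 182
PD: pen down
FD 5.6: (-2.6,-2) -> (-8.197,-2.195) [heading=182, draw]
Final: pos=(-8.197,-2.195), heading=182, 5 segment(s) drawn

Answer: -8.197 -2.195 182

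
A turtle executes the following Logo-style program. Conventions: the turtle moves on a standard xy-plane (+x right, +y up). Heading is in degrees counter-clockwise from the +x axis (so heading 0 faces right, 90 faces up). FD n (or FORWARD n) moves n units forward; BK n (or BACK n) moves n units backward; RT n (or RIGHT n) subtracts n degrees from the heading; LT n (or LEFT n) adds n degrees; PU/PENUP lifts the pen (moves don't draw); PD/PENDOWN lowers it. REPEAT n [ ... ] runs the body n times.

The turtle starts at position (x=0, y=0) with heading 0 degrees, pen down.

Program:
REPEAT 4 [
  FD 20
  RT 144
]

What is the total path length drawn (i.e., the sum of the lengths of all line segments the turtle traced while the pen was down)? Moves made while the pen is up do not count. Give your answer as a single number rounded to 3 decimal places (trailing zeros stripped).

Answer: 80

Derivation:
Executing turtle program step by step:
Start: pos=(0,0), heading=0, pen down
REPEAT 4 [
  -- iteration 1/4 --
  FD 20: (0,0) -> (20,0) [heading=0, draw]
  RT 144: heading 0 -> 216
  -- iteration 2/4 --
  FD 20: (20,0) -> (3.82,-11.756) [heading=216, draw]
  RT 144: heading 216 -> 72
  -- iteration 3/4 --
  FD 20: (3.82,-11.756) -> (10,7.265) [heading=72, draw]
  RT 144: heading 72 -> 288
  -- iteration 4/4 --
  FD 20: (10,7.265) -> (16.18,-11.756) [heading=288, draw]
  RT 144: heading 288 -> 144
]
Final: pos=(16.18,-11.756), heading=144, 4 segment(s) drawn

Segment lengths:
  seg 1: (0,0) -> (20,0), length = 20
  seg 2: (20,0) -> (3.82,-11.756), length = 20
  seg 3: (3.82,-11.756) -> (10,7.265), length = 20
  seg 4: (10,7.265) -> (16.18,-11.756), length = 20
Total = 80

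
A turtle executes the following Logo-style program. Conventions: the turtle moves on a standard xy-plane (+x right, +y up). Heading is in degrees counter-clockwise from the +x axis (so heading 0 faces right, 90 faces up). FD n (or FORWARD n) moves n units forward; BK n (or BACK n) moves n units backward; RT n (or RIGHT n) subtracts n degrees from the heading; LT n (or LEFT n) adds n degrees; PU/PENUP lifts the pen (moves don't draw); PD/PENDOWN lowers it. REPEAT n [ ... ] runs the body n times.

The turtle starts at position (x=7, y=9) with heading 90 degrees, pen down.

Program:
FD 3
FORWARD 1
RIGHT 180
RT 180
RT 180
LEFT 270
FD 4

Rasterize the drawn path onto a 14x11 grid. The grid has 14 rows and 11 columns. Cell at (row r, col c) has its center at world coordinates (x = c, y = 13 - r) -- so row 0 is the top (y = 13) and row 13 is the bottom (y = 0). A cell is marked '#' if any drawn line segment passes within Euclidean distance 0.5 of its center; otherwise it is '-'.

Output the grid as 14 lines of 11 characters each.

Segment 0: (7,9) -> (7,12)
Segment 1: (7,12) -> (7,13)
Segment 2: (7,13) -> (3,13)

Answer: ---#####---
-------#---
-------#---
-------#---
-------#---
-----------
-----------
-----------
-----------
-----------
-----------
-----------
-----------
-----------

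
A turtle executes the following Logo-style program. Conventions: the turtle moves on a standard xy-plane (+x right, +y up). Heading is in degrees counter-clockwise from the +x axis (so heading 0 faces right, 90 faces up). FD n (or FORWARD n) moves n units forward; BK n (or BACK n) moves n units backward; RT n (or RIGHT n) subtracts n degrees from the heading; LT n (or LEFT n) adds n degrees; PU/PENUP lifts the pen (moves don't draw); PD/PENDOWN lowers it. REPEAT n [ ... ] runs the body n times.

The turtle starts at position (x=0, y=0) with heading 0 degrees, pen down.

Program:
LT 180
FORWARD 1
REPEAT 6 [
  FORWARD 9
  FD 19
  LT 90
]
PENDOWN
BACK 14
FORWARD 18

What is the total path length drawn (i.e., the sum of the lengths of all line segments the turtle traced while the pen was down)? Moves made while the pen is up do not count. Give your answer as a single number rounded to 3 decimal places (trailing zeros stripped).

Executing turtle program step by step:
Start: pos=(0,0), heading=0, pen down
LT 180: heading 0 -> 180
FD 1: (0,0) -> (-1,0) [heading=180, draw]
REPEAT 6 [
  -- iteration 1/6 --
  FD 9: (-1,0) -> (-10,0) [heading=180, draw]
  FD 19: (-10,0) -> (-29,0) [heading=180, draw]
  LT 90: heading 180 -> 270
  -- iteration 2/6 --
  FD 9: (-29,0) -> (-29,-9) [heading=270, draw]
  FD 19: (-29,-9) -> (-29,-28) [heading=270, draw]
  LT 90: heading 270 -> 0
  -- iteration 3/6 --
  FD 9: (-29,-28) -> (-20,-28) [heading=0, draw]
  FD 19: (-20,-28) -> (-1,-28) [heading=0, draw]
  LT 90: heading 0 -> 90
  -- iteration 4/6 --
  FD 9: (-1,-28) -> (-1,-19) [heading=90, draw]
  FD 19: (-1,-19) -> (-1,0) [heading=90, draw]
  LT 90: heading 90 -> 180
  -- iteration 5/6 --
  FD 9: (-1,0) -> (-10,0) [heading=180, draw]
  FD 19: (-10,0) -> (-29,0) [heading=180, draw]
  LT 90: heading 180 -> 270
  -- iteration 6/6 --
  FD 9: (-29,0) -> (-29,-9) [heading=270, draw]
  FD 19: (-29,-9) -> (-29,-28) [heading=270, draw]
  LT 90: heading 270 -> 0
]
PD: pen down
BK 14: (-29,-28) -> (-43,-28) [heading=0, draw]
FD 18: (-43,-28) -> (-25,-28) [heading=0, draw]
Final: pos=(-25,-28), heading=0, 15 segment(s) drawn

Segment lengths:
  seg 1: (0,0) -> (-1,0), length = 1
  seg 2: (-1,0) -> (-10,0), length = 9
  seg 3: (-10,0) -> (-29,0), length = 19
  seg 4: (-29,0) -> (-29,-9), length = 9
  seg 5: (-29,-9) -> (-29,-28), length = 19
  seg 6: (-29,-28) -> (-20,-28), length = 9
  seg 7: (-20,-28) -> (-1,-28), length = 19
  seg 8: (-1,-28) -> (-1,-19), length = 9
  seg 9: (-1,-19) -> (-1,0), length = 19
  seg 10: (-1,0) -> (-10,0), length = 9
  seg 11: (-10,0) -> (-29,0), length = 19
  seg 12: (-29,0) -> (-29,-9), length = 9
  seg 13: (-29,-9) -> (-29,-28), length = 19
  seg 14: (-29,-28) -> (-43,-28), length = 14
  seg 15: (-43,-28) -> (-25,-28), length = 18
Total = 201

Answer: 201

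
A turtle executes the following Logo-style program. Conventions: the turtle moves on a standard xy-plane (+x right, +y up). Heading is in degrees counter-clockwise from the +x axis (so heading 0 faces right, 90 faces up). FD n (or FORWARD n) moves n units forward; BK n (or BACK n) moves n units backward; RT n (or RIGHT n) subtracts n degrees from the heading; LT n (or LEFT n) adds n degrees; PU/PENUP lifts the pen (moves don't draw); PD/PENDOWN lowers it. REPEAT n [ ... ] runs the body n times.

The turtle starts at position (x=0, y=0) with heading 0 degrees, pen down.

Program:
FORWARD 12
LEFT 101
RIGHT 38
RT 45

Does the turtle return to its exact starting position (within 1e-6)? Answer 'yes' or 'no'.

Answer: no

Derivation:
Executing turtle program step by step:
Start: pos=(0,0), heading=0, pen down
FD 12: (0,0) -> (12,0) [heading=0, draw]
LT 101: heading 0 -> 101
RT 38: heading 101 -> 63
RT 45: heading 63 -> 18
Final: pos=(12,0), heading=18, 1 segment(s) drawn

Start position: (0, 0)
Final position: (12, 0)
Distance = 12; >= 1e-6 -> NOT closed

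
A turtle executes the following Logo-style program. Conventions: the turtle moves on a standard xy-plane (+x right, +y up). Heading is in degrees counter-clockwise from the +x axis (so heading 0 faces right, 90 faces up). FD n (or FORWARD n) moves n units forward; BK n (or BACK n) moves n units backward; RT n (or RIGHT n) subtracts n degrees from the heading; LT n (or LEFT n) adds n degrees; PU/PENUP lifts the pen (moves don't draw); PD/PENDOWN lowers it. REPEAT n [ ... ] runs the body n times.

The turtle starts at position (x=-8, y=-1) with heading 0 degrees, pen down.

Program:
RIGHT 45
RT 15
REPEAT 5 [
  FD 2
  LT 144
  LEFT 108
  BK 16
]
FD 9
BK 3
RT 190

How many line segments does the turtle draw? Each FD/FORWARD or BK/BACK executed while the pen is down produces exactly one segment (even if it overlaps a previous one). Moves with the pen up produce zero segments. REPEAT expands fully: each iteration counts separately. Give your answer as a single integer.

Answer: 12

Derivation:
Executing turtle program step by step:
Start: pos=(-8,-1), heading=0, pen down
RT 45: heading 0 -> 315
RT 15: heading 315 -> 300
REPEAT 5 [
  -- iteration 1/5 --
  FD 2: (-8,-1) -> (-7,-2.732) [heading=300, draw]
  LT 144: heading 300 -> 84
  LT 108: heading 84 -> 192
  BK 16: (-7,-2.732) -> (8.65,0.595) [heading=192, draw]
  -- iteration 2/5 --
  FD 2: (8.65,0.595) -> (6.694,0.179) [heading=192, draw]
  LT 144: heading 192 -> 336
  LT 108: heading 336 -> 84
  BK 16: (6.694,0.179) -> (5.022,-15.734) [heading=84, draw]
  -- iteration 3/5 --
  FD 2: (5.022,-15.734) -> (5.231,-13.745) [heading=84, draw]
  LT 144: heading 84 -> 228
  LT 108: heading 228 -> 336
  BK 16: (5.231,-13.745) -> (-9.386,-7.237) [heading=336, draw]
  -- iteration 4/5 --
  FD 2: (-9.386,-7.237) -> (-7.559,-8.05) [heading=336, draw]
  LT 144: heading 336 -> 120
  LT 108: heading 120 -> 228
  BK 16: (-7.559,-8.05) -> (3.147,3.84) [heading=228, draw]
  -- iteration 5/5 --
  FD 2: (3.147,3.84) -> (1.809,2.354) [heading=228, draw]
  LT 144: heading 228 -> 12
  LT 108: heading 12 -> 120
  BK 16: (1.809,2.354) -> (9.809,-11.503) [heading=120, draw]
]
FD 9: (9.809,-11.503) -> (5.309,-3.708) [heading=120, draw]
BK 3: (5.309,-3.708) -> (6.809,-6.307) [heading=120, draw]
RT 190: heading 120 -> 290
Final: pos=(6.809,-6.307), heading=290, 12 segment(s) drawn
Segments drawn: 12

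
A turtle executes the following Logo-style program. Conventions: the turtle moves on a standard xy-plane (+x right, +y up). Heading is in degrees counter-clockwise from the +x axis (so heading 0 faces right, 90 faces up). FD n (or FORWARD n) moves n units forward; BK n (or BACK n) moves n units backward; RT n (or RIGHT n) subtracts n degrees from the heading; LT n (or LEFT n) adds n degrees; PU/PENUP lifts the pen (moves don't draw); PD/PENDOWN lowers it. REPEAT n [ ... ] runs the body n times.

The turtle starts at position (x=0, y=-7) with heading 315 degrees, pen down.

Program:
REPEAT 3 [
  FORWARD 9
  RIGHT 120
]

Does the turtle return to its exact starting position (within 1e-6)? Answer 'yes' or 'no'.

Executing turtle program step by step:
Start: pos=(0,-7), heading=315, pen down
REPEAT 3 [
  -- iteration 1/3 --
  FD 9: (0,-7) -> (6.364,-13.364) [heading=315, draw]
  RT 120: heading 315 -> 195
  -- iteration 2/3 --
  FD 9: (6.364,-13.364) -> (-2.329,-15.693) [heading=195, draw]
  RT 120: heading 195 -> 75
  -- iteration 3/3 --
  FD 9: (-2.329,-15.693) -> (0,-7) [heading=75, draw]
  RT 120: heading 75 -> 315
]
Final: pos=(0,-7), heading=315, 3 segment(s) drawn

Start position: (0, -7)
Final position: (0, -7)
Distance = 0; < 1e-6 -> CLOSED

Answer: yes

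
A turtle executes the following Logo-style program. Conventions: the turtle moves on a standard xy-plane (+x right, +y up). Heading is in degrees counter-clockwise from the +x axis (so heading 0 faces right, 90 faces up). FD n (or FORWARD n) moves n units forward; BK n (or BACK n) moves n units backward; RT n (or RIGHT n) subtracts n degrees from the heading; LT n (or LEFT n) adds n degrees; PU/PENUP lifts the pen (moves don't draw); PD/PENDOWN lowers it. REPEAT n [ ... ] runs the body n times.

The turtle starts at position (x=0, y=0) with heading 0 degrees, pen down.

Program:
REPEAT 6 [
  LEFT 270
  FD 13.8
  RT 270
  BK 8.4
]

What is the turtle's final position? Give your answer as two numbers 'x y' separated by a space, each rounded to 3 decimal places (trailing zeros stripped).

Executing turtle program step by step:
Start: pos=(0,0), heading=0, pen down
REPEAT 6 [
  -- iteration 1/6 --
  LT 270: heading 0 -> 270
  FD 13.8: (0,0) -> (0,-13.8) [heading=270, draw]
  RT 270: heading 270 -> 0
  BK 8.4: (0,-13.8) -> (-8.4,-13.8) [heading=0, draw]
  -- iteration 2/6 --
  LT 270: heading 0 -> 270
  FD 13.8: (-8.4,-13.8) -> (-8.4,-27.6) [heading=270, draw]
  RT 270: heading 270 -> 0
  BK 8.4: (-8.4,-27.6) -> (-16.8,-27.6) [heading=0, draw]
  -- iteration 3/6 --
  LT 270: heading 0 -> 270
  FD 13.8: (-16.8,-27.6) -> (-16.8,-41.4) [heading=270, draw]
  RT 270: heading 270 -> 0
  BK 8.4: (-16.8,-41.4) -> (-25.2,-41.4) [heading=0, draw]
  -- iteration 4/6 --
  LT 270: heading 0 -> 270
  FD 13.8: (-25.2,-41.4) -> (-25.2,-55.2) [heading=270, draw]
  RT 270: heading 270 -> 0
  BK 8.4: (-25.2,-55.2) -> (-33.6,-55.2) [heading=0, draw]
  -- iteration 5/6 --
  LT 270: heading 0 -> 270
  FD 13.8: (-33.6,-55.2) -> (-33.6,-69) [heading=270, draw]
  RT 270: heading 270 -> 0
  BK 8.4: (-33.6,-69) -> (-42,-69) [heading=0, draw]
  -- iteration 6/6 --
  LT 270: heading 0 -> 270
  FD 13.8: (-42,-69) -> (-42,-82.8) [heading=270, draw]
  RT 270: heading 270 -> 0
  BK 8.4: (-42,-82.8) -> (-50.4,-82.8) [heading=0, draw]
]
Final: pos=(-50.4,-82.8), heading=0, 12 segment(s) drawn

Answer: -50.4 -82.8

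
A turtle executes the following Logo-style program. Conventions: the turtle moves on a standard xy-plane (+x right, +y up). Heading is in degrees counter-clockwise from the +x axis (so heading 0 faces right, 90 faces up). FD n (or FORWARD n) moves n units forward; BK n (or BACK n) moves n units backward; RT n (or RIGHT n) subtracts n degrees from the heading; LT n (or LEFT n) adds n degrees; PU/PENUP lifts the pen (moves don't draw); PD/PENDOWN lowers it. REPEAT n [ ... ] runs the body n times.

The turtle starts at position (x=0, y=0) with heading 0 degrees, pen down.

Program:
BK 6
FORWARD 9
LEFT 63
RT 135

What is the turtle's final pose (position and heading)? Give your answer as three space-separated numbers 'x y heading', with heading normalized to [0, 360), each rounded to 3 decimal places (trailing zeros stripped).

Answer: 3 0 288

Derivation:
Executing turtle program step by step:
Start: pos=(0,0), heading=0, pen down
BK 6: (0,0) -> (-6,0) [heading=0, draw]
FD 9: (-6,0) -> (3,0) [heading=0, draw]
LT 63: heading 0 -> 63
RT 135: heading 63 -> 288
Final: pos=(3,0), heading=288, 2 segment(s) drawn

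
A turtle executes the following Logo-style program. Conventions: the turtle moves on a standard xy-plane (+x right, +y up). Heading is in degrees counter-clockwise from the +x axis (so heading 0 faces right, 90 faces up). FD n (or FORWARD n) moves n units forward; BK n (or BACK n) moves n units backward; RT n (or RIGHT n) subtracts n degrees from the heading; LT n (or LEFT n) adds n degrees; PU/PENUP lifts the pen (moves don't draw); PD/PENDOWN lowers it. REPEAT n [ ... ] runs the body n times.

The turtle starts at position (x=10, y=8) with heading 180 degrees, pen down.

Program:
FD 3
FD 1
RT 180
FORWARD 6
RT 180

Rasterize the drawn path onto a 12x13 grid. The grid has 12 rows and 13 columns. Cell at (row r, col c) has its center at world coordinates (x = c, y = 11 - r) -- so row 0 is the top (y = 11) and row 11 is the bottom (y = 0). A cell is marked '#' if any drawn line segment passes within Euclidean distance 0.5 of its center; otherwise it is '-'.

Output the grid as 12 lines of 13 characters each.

Answer: -------------
-------------
-------------
------#######
-------------
-------------
-------------
-------------
-------------
-------------
-------------
-------------

Derivation:
Segment 0: (10,8) -> (7,8)
Segment 1: (7,8) -> (6,8)
Segment 2: (6,8) -> (12,8)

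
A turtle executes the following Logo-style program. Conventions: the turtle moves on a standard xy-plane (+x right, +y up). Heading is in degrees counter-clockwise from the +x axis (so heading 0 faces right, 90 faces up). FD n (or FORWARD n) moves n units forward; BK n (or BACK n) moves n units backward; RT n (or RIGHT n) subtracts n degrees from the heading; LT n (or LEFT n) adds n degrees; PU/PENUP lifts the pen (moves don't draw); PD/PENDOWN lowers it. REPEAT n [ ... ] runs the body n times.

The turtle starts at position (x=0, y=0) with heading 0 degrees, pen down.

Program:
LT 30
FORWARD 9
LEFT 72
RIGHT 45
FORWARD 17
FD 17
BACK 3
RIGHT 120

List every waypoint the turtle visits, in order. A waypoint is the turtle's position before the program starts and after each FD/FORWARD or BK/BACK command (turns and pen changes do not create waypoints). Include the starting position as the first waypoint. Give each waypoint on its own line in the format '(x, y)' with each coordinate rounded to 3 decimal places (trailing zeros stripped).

Executing turtle program step by step:
Start: pos=(0,0), heading=0, pen down
LT 30: heading 0 -> 30
FD 9: (0,0) -> (7.794,4.5) [heading=30, draw]
LT 72: heading 30 -> 102
RT 45: heading 102 -> 57
FD 17: (7.794,4.5) -> (17.053,18.757) [heading=57, draw]
FD 17: (17.053,18.757) -> (26.312,33.015) [heading=57, draw]
BK 3: (26.312,33.015) -> (24.678,30.499) [heading=57, draw]
RT 120: heading 57 -> 297
Final: pos=(24.678,30.499), heading=297, 4 segment(s) drawn
Waypoints (5 total):
(0, 0)
(7.794, 4.5)
(17.053, 18.757)
(26.312, 33.015)
(24.678, 30.499)

Answer: (0, 0)
(7.794, 4.5)
(17.053, 18.757)
(26.312, 33.015)
(24.678, 30.499)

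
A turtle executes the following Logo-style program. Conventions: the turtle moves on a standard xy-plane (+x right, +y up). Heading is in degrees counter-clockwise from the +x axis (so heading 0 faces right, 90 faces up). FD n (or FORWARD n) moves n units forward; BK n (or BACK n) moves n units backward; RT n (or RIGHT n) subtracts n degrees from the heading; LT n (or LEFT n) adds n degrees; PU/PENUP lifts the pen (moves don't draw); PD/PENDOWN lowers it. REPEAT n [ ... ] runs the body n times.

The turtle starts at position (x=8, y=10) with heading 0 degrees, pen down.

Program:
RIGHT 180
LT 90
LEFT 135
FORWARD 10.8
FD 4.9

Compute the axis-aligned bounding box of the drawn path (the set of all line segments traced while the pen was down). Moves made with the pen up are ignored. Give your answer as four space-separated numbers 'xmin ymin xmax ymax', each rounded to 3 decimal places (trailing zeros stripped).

Answer: 8 10 19.102 21.102

Derivation:
Executing turtle program step by step:
Start: pos=(8,10), heading=0, pen down
RT 180: heading 0 -> 180
LT 90: heading 180 -> 270
LT 135: heading 270 -> 45
FD 10.8: (8,10) -> (15.637,17.637) [heading=45, draw]
FD 4.9: (15.637,17.637) -> (19.102,21.102) [heading=45, draw]
Final: pos=(19.102,21.102), heading=45, 2 segment(s) drawn

Segment endpoints: x in {8, 15.637, 19.102}, y in {10, 17.637, 21.102}
xmin=8, ymin=10, xmax=19.102, ymax=21.102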